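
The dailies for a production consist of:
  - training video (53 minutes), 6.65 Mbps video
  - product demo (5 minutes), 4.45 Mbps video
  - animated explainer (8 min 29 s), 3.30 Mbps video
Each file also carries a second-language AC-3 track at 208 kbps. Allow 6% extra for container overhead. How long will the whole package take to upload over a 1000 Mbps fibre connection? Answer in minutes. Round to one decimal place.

0.4 minutes

Audio: 208 kbps = 0.208 Mbps.
training video: 6.858 Mbps × 3180 s × 1.06 = 23116.9 Mb
product demo: 4.658 Mbps × 300 s × 1.06 = 1481.2 Mb
animated explainer: 3.508 Mbps × 509 s × 1.06 = 1892.7 Mb
Total: 26490.9 Mb = 3311.4 MB.
At 1000 Mbps: 26490.9 / 1000 = 26 s ≈ 0.442 minutes.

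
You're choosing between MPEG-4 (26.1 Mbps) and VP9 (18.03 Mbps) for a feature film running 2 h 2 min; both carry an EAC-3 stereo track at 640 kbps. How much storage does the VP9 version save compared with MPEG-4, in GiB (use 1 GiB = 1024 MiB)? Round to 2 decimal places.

6.88 GiB

2 h 2 min = 122 min = 7320 s
Audio: 640 kbps = 0.640 Mbps.
MPEG-4: 26.740 Mbps × 7320 s = 195736.8 Mb = 22.787 GiB.
VP9: 18.670 Mbps × 7320 s = 136664.4 Mb = 15.910 GiB.
Saving: 22.787 − 15.910 = 6.877 GiB.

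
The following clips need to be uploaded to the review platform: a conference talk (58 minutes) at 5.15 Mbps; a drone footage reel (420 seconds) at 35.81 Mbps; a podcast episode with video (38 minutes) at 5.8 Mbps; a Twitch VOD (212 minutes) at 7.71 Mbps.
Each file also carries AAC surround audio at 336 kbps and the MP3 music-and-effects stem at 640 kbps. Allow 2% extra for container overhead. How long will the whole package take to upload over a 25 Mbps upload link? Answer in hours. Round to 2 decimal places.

1.84 hours

Audio total: 336 + 640 = 976 kbps = 0.976 Mbps.
conference talk: 6.126 Mbps × 3480 s × 1.02 = 21744.8 Mb
drone footage reel: 36.786 Mbps × 420 s × 1.02 = 15759.1 Mb
podcast episode with video: 6.776 Mbps × 2280 s × 1.02 = 15758.3 Mb
Twitch VOD: 8.686 Mbps × 12720 s × 1.02 = 112695.6 Mb
Total: 165957.9 Mb = 20744.7 MB.
At 25 Mbps: 165957.9 / 25 = 6638 s ≈ 1.84 hours.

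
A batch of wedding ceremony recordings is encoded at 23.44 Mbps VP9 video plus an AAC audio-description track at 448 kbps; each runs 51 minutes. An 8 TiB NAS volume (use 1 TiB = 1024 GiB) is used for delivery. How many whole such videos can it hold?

962

51 min = 3060 s
Audio: 448 kbps = 0.448 Mbps.
Total bitrate: 23.888 Mbps.
Per item: 23.888 Mbps × 3060 s = 73,097 Mb = 9,137 MB.
Capacity: 8 TiB = 70,368,744 Mb; 962.67 items → 962 complete.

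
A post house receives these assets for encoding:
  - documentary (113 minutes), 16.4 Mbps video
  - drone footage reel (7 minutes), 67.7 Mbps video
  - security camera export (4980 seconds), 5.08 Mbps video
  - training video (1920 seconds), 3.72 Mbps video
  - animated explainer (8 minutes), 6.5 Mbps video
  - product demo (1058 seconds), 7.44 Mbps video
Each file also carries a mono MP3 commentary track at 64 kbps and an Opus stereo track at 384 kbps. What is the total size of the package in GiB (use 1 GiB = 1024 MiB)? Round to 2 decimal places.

22.13 GiB

Audio total: 64 + 384 = 448 kbps = 0.448 Mbps.
documentary: 16.848 Mbps × 6780 s = 114229.4 Mb
drone footage reel: 68.148 Mbps × 420 s = 28622.2 Mb
security camera export: 5.528 Mbps × 4980 s = 27529.4 Mb
training video: 4.168 Mbps × 1920 s = 8002.6 Mb
animated explainer: 6.948 Mbps × 480 s = 3335.0 Mb
product demo: 7.888 Mbps × 1058 s = 8345.5 Mb
Total: 190064.1 Mb = 23758.0 MB.
= 22.13 GiB.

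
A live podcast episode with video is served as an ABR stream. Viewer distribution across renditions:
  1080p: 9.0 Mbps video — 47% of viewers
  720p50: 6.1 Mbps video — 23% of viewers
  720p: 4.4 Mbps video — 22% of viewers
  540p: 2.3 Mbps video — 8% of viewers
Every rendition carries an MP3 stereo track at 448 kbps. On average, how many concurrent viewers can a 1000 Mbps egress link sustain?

138

Audio: 448 kbps = 0.448 Mbps.
Average per-viewer bitrate: 0.47×9.448 + 0.23×6.548 + 0.22×4.848 + 0.08×2.748 = 7.233 Mbps.
1000 Mbps = 1,000 Mbps; 1,000 / 7.233 = 138.26 → 138.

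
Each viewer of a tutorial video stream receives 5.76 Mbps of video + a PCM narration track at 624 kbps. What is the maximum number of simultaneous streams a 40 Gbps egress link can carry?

Audio: 624 kbps = 0.624 Mbps.
Per-viewer media rate: 6.384 Mbps.
40 Gbps = 40,000 Mbps; 40,000 / 6.384 = 6265.66 → 6265 viewers.

6265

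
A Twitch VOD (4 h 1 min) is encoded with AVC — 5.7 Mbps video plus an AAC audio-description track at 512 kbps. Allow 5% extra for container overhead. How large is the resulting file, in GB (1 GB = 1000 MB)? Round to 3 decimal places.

4 h 1 min = 241 min = 14460 s
Audio: 512 kbps = 0.512 Mbps.
Total bitrate: 5.7 + 0.512 = 6.212 Mbps.
Stream data: 6.212 Mbps × 14460 s = 89825.5 Mb.
With 5% container overhead: ×1.05.
94,317 Mb ÷ 8 = 11,790 MB → 11.79 GB.

11.790 GB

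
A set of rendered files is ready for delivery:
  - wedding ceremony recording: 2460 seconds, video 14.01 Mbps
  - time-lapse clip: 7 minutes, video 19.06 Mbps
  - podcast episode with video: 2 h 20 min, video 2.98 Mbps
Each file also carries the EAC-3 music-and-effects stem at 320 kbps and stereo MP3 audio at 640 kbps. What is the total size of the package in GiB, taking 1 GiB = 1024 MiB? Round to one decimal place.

9.1 GiB

Audio total: 320 + 640 = 960 kbps = 0.960 Mbps.
wedding ceremony recording: 14.970 Mbps × 2460 s = 36826.2 Mb
time-lapse clip: 20.020 Mbps × 420 s = 8408.4 Mb
podcast episode with video: 3.940 Mbps × 8400 s = 33096.0 Mb
Total: 78330.6 Mb = 9791.3 MB.
= 9.119 GiB.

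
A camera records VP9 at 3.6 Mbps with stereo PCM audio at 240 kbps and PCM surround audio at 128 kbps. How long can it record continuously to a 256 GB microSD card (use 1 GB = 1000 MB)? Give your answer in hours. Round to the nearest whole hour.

143 hours

Audio total: 240 + 128 = 368 kbps = 0.368 Mbps.
Total bitrate: 3.6 + 0.368 = 3.968 Mbps.
Capacity: 256 GB = 2,048,000 Mb.
Recording time: 2,048,000 / 3.968 = 516,129 s ≈ 143 hours.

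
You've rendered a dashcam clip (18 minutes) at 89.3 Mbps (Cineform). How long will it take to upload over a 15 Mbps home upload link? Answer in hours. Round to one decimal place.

1.8 hours

18 min = 1080 s
File: 89.300 Mbps × 1080 s = 96444.0 Mb.
At 15 Mbps: 96444.0 / 15 = 6429.6 s ≈ 1.79 hours.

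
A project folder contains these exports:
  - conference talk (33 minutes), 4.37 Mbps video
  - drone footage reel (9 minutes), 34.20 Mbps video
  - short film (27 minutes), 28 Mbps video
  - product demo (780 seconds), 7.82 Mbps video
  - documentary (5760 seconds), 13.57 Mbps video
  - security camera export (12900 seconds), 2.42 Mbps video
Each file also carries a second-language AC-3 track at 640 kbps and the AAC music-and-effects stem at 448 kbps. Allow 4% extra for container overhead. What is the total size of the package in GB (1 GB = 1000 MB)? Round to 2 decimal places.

Audio total: 640 + 448 = 1088 kbps = 1.088 Mbps.
conference talk: 5.458 Mbps × 1980 s × 1.04 = 11239.1 Mb
drone footage reel: 35.288 Mbps × 540 s × 1.04 = 19817.7 Mb
short film: 29.088 Mbps × 1620 s × 1.04 = 49007.5 Mb
product demo: 8.908 Mbps × 780 s × 1.04 = 7226.2 Mb
documentary: 14.658 Mbps × 5760 s × 1.04 = 87807.3 Mb
security camera export: 3.508 Mbps × 12900 s × 1.04 = 47063.3 Mb
Total: 222161.1 Mb = 27770.1 MB.
= 27.77 GB.

27.77 GB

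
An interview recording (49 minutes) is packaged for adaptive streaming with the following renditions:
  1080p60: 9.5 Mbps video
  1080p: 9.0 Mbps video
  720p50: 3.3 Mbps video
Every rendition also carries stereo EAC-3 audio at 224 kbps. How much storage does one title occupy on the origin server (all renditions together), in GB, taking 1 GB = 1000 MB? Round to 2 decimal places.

8.26 GB

49 min = 2940 s
Audio: 224 kbps = 0.224 Mbps.
Sum of rendition bitrates: (9.5+0.224) + (9.0+0.224) + (3.3+0.224) = 22.472 Mbps.
× 2940 s = 66,068 Mb = 8,258 MB = 8.258 GB.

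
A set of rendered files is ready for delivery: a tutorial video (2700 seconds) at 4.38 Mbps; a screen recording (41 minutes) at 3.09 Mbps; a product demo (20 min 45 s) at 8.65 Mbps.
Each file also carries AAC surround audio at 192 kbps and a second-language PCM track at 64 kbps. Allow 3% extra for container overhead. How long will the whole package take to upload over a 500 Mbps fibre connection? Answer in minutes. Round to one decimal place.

Audio total: 192 + 64 = 256 kbps = 0.256 Mbps.
tutorial video: 4.636 Mbps × 2700 s × 1.03 = 12892.7 Mb
screen recording: 3.346 Mbps × 2460 s × 1.03 = 8478.1 Mb
product demo: 8.906 Mbps × 1245 s × 1.03 = 11420.6 Mb
Total: 32791.4 Mb = 4098.9 MB.
At 500 Mbps: 32791.4 / 500 = 66 s ≈ 1.09 minutes.

1.1 minutes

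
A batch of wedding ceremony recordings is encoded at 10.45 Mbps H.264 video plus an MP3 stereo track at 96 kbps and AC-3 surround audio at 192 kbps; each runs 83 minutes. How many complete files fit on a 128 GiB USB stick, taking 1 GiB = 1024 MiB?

20

83 min = 4980 s
Audio total: 96 + 192 = 288 kbps = 0.288 Mbps.
Total bitrate: 10.738 Mbps.
Per item: 10.738 Mbps × 4980 s = 53,475 Mb = 6,684 MB.
Capacity: 128 GiB = 1,099,512 Mb; 20.56 items → 20 complete.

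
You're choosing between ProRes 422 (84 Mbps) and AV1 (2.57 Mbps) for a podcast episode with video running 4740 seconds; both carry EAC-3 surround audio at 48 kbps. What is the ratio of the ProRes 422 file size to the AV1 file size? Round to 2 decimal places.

32.10

Audio: 48 kbps = 0.048 Mbps.
ProRes 422: 84.048 Mbps × 4740 s = 398387.5 Mb = 49.798 GB.
AV1: 2.618 Mbps × 4740 s = 12409.3 Mb = 1.551 GB.
Ratio: 49.798 / 1.551 = 32.104.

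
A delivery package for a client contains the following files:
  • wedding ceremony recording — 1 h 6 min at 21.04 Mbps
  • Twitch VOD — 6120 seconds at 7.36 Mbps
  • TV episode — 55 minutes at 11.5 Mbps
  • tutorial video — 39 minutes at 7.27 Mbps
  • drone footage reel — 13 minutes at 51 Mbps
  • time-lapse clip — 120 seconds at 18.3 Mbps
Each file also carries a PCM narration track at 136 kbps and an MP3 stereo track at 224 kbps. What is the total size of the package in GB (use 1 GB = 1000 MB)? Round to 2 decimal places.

28.91 GB

Audio total: 136 + 224 = 360 kbps = 0.360 Mbps.
wedding ceremony recording: 21.400 Mbps × 3960 s = 84744.0 Mb
Twitch VOD: 7.720 Mbps × 6120 s = 47246.4 Mb
TV episode: 11.860 Mbps × 3300 s = 39138.0 Mb
tutorial video: 7.630 Mbps × 2340 s = 17854.2 Mb
drone footage reel: 51.360 Mbps × 780 s = 40060.8 Mb
time-lapse clip: 18.660 Mbps × 120 s = 2239.2 Mb
Total: 231282.6 Mb = 28910.3 MB.
= 28.91 GB.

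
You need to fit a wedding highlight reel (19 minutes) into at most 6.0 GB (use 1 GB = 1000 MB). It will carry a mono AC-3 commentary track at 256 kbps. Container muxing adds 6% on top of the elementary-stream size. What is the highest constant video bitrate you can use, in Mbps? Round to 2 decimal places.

Budget: 6.0 GB = 48000.0 Mb.
Stream payload after overhead: 48000.0 / 1.06 = 45283.0 Mb.
19 min = 1140 s
Total bitrate budget: 45283.0 Mb / 1140 s = 39.722 Mbps.
Audio: 256 kbps = 0.256 Mbps.
Video: 39.722 − 0.256 = 39.466 Mbps.

39.47 Mbps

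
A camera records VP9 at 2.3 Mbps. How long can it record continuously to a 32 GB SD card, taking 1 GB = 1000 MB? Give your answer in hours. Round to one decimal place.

30.9 hours

Capacity: 32 GB = 256,000 Mb.
Recording time: 256,000 / 2.300 = 111,304 s ≈ 30.9 hours.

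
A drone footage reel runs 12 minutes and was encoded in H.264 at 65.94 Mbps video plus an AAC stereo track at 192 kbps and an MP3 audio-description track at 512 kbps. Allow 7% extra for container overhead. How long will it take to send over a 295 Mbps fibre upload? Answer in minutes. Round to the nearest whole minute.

3 minutes

12 min = 720 s
Audio total: 192 + 512 = 704 kbps = 0.704 Mbps.
Total bitrate: 66.644 Mbps.
File: 66.644 Mbps × 720 s = 47983.7 Mb.
With 7% container overhead: ×1.07. → 51342.5 Mb.
At 295 Mbps: 51342.5 / 295 = 174.0 s ≈ 2.9 minutes.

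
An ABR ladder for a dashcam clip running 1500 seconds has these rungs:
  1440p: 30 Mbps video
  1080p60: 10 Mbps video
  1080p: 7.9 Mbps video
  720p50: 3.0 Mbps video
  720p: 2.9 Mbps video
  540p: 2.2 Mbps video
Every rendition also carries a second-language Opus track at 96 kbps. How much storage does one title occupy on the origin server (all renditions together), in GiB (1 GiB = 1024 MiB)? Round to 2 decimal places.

Audio: 96 kbps = 0.096 Mbps.
Sum of rendition bitrates: (30+0.096) + (10+0.096) + (7.9+0.096) + (3.0+0.096) + (2.9+0.096) + (2.2+0.096) = 56.576 Mbps.
× 1500 s = 84,864 Mb = 10,608 MB = 9.879 GiB.

9.88 GiB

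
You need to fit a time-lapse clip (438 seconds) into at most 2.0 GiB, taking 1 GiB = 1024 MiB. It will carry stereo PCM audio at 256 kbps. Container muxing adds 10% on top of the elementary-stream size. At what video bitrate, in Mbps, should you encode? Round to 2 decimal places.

35.40 Mbps

Budget: 2.0 GiB = 17179.9 Mb.
Stream payload after overhead: 17179.9 / 1.10 = 15618.1 Mb.
Total bitrate budget: 15618.1 Mb / 438 s = 35.658 Mbps.
Audio: 256 kbps = 0.256 Mbps.
Video: 35.658 − 0.256 = 35.402 Mbps.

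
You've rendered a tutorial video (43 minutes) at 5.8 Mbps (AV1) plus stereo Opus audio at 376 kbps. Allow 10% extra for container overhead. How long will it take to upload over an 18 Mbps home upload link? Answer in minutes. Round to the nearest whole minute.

16 minutes

43 min = 2580 s
Audio: 376 kbps = 0.376 Mbps.
Total bitrate: 6.176 Mbps.
File: 6.176 Mbps × 2580 s = 15934.1 Mb.
With 10% container overhead: ×1.10. → 17527.5 Mb.
At 18 Mbps: 17527.5 / 18 = 973.7 s ≈ 16.2 minutes.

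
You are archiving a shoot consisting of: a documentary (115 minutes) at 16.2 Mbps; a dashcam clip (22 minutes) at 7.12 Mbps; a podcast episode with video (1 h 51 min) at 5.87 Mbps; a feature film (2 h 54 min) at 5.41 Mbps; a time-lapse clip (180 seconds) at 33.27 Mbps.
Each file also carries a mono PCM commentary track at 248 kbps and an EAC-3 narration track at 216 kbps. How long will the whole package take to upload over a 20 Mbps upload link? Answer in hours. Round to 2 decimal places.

Audio total: 248 + 216 = 464 kbps = 0.464 Mbps.
documentary: 16.664 Mbps × 6900 s = 114981.6 Mb
dashcam clip: 7.584 Mbps × 1320 s = 10010.9 Mb
podcast episode with video: 6.334 Mbps × 6660 s = 42184.4 Mb
feature film: 5.874 Mbps × 10440 s = 61324.6 Mb
time-lapse clip: 33.734 Mbps × 180 s = 6072.1 Mb
Total: 234573.6 Mb = 29321.7 MB.
At 20 Mbps: 234573.6 / 20 = 11729 s ≈ 3.26 hours.

3.26 hours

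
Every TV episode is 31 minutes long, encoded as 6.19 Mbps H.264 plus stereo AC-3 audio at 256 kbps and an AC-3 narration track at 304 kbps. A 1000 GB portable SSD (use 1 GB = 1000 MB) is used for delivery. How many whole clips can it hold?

31 min = 1860 s
Audio total: 256 + 304 = 560 kbps = 0.560 Mbps.
Total bitrate: 6.750 Mbps.
Per item: 6.750 Mbps × 1860 s = 12,555 Mb = 1,569 MB.
Capacity: 1000 GB = 8,000,000 Mb; 637.20 items → 637 complete.

637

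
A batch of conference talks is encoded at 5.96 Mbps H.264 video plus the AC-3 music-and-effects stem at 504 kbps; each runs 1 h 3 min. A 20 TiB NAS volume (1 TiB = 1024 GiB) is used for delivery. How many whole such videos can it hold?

7199

1 h 3 min = 63 min = 3780 s
Audio: 504 kbps = 0.504 Mbps.
Total bitrate: 6.464 Mbps.
Per item: 6.464 Mbps × 3780 s = 24,434 Mb = 3,054 MB.
Capacity: 20 TiB = 175,921,860 Mb; 7199.90 items → 7199 complete.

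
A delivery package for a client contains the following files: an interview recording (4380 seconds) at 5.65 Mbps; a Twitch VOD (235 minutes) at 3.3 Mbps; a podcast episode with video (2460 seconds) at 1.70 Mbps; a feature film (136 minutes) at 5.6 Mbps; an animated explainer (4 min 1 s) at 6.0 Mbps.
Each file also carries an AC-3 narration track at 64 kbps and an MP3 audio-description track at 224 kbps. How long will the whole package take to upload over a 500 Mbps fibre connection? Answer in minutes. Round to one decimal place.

4.4 minutes

Audio total: 64 + 224 = 288 kbps = 0.288 Mbps.
interview recording: 5.938 Mbps × 4380 s = 26008.4 Mb
Twitch VOD: 3.588 Mbps × 14100 s = 50590.8 Mb
podcast episode with video: 1.988 Mbps × 2460 s = 4890.5 Mb
feature film: 5.888 Mbps × 8160 s = 48046.1 Mb
animated explainer: 6.288 Mbps × 241 s = 1515.4 Mb
Total: 131051.2 Mb = 16381.4 MB.
At 500 Mbps: 131051.2 / 500 = 262 s ≈ 4.37 minutes.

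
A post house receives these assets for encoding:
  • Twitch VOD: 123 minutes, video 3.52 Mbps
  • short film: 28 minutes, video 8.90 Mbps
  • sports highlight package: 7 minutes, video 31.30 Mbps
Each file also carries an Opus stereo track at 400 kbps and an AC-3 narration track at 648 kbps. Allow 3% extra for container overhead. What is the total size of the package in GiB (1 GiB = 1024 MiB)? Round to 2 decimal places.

7.68 GiB

Audio total: 400 + 648 = 1048 kbps = 1.048 Mbps.
Twitch VOD: 4.568 Mbps × 7380 s × 1.03 = 34723.2 Mb
short film: 9.948 Mbps × 1680 s × 1.03 = 17214.0 Mb
sports highlight package: 32.348 Mbps × 420 s × 1.03 = 13993.7 Mb
Total: 65931.0 Mb = 8241.4 MB.
= 7.675 GiB.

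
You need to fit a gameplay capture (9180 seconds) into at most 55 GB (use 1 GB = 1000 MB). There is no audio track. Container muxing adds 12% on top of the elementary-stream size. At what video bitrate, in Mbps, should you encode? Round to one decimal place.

42.8 Mbps

Budget: 55 GB = 440000.0 Mb.
Stream payload after overhead: 440000.0 / 1.12 = 392857.1 Mb.
Total bitrate budget: 392857.1 Mb / 9180 s = 42.795 Mbps.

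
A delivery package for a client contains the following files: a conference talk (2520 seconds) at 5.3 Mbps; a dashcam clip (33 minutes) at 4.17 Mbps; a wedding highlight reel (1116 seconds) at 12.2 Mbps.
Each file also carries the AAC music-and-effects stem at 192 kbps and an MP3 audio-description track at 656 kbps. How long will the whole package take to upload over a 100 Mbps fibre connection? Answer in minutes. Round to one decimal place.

Audio total: 192 + 656 = 848 kbps = 0.848 Mbps.
conference talk: 6.148 Mbps × 2520 s = 15493.0 Mb
dashcam clip: 5.018 Mbps × 1980 s = 9935.6 Mb
wedding highlight reel: 13.048 Mbps × 1116 s = 14561.6 Mb
Total: 39990.2 Mb = 4998.8 MB.
At 100 Mbps: 39990.2 / 100 = 400 s ≈ 6.67 minutes.

6.7 minutes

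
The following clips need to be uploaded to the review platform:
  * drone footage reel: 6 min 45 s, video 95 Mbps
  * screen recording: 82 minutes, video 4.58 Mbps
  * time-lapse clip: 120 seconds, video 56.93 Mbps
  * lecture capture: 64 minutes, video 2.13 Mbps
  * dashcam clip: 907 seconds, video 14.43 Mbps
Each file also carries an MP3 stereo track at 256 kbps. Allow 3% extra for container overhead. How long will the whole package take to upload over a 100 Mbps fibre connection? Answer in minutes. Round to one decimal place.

15.7 minutes

Audio: 256 kbps = 0.256 Mbps.
drone footage reel: 95.256 Mbps × 405 s × 1.03 = 39736.0 Mb
screen recording: 4.836 Mbps × 4920 s × 1.03 = 24506.9 Mb
time-lapse clip: 57.186 Mbps × 120 s × 1.03 = 7068.2 Mb
lecture capture: 2.386 Mbps × 3840 s × 1.03 = 9437.1 Mb
dashcam clip: 14.686 Mbps × 907 s × 1.03 = 13719.8 Mb
Total: 94468.1 Mb = 11808.5 MB.
At 100 Mbps: 94468.1 / 100 = 945 s ≈ 15.7 minutes.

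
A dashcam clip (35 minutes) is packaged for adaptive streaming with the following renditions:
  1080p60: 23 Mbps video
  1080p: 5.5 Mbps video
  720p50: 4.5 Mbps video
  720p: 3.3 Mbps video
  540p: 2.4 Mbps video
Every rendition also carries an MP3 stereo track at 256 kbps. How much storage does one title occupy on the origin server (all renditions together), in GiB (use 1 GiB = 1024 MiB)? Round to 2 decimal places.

9.77 GiB

35 min = 2100 s
Audio: 256 kbps = 0.256 Mbps.
Sum of rendition bitrates: (23+0.256) + (5.5+0.256) + (4.5+0.256) + (3.3+0.256) + (2.4+0.256) = 39.980 Mbps.
× 2100 s = 83,958 Mb = 10,495 MB = 9.774 GiB.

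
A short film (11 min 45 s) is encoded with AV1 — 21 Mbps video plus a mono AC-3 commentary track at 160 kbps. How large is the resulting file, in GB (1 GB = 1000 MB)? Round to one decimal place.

1.9 GB

11 min 45 s = 705 s
Audio: 160 kbps = 0.160 Mbps.
Total bitrate: 21 + 0.160 = 21.160 Mbps.
Stream data: 21.160 Mbps × 705 s = 14917.8 Mb.
14,918 Mb ÷ 8 = 1,865 MB → 1.865 GB.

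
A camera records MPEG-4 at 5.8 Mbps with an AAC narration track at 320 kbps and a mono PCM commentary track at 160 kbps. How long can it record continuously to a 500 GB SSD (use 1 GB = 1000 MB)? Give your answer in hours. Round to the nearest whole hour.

Audio total: 320 + 160 = 480 kbps = 0.480 Mbps.
Total bitrate: 5.8 + 0.480 = 6.280 Mbps.
Capacity: 500 GB = 4,000,000 Mb.
Recording time: 4,000,000 / 6.280 = 636,943 s ≈ 177 hours.

177 hours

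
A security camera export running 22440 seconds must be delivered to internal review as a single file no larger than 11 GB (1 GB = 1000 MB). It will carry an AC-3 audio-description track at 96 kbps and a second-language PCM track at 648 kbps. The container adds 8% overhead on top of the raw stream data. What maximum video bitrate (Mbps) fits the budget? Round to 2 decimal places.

Budget: 11 GB = 88000.0 Mb.
Stream payload after overhead: 88000.0 / 1.08 = 81481.5 Mb.
Total bitrate budget: 81481.5 Mb / 22440 s = 3.631 Mbps.
Audio total: 96 + 648 = 744 kbps = 0.744 Mbps.
Video: 3.631 − 0.744 = 2.887 Mbps.

2.89 Mbps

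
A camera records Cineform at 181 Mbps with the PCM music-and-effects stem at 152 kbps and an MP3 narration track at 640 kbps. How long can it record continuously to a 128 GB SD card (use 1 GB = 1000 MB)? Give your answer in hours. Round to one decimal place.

1.6 hours

Audio total: 152 + 640 = 792 kbps = 0.792 Mbps.
Total bitrate: 181 + 0.792 = 181.792 Mbps.
Capacity: 128 GB = 1,024,000 Mb.
Recording time: 1,024,000 / 181.792 = 5,633 s ≈ 1.56 hours.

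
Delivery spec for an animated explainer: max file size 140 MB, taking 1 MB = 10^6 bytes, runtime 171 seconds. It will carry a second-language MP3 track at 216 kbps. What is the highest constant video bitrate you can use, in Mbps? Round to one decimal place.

6.3 Mbps

Budget: 140 MB = 1120.0 Mb.
Total bitrate budget: 1120.0 Mb / 171 s = 6.550 Mbps.
Audio: 216 kbps = 0.216 Mbps.
Video: 6.550 − 0.216 = 6.334 Mbps.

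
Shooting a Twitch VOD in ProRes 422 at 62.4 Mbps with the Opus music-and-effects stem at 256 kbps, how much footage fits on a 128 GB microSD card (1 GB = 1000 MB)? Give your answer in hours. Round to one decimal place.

Audio: 256 kbps = 0.256 Mbps.
Total bitrate: 62.4 + 0.256 = 62.656 Mbps.
Capacity: 128 GB = 1,024,000 Mb.
Recording time: 1,024,000 / 62.656 = 16,343 s ≈ 4.54 hours.

4.5 hours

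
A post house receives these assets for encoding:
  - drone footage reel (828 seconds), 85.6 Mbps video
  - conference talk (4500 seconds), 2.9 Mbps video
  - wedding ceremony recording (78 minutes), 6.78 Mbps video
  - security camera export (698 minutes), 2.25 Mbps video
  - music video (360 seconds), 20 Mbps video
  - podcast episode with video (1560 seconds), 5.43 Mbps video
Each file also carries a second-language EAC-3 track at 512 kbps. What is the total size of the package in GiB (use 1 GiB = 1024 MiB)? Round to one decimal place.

Audio: 512 kbps = 0.512 Mbps.
drone footage reel: 86.112 Mbps × 828 s = 71300.7 Mb
conference talk: 3.412 Mbps × 4500 s = 15354.0 Mb
wedding ceremony recording: 7.292 Mbps × 4680 s = 34126.6 Mb
security camera export: 2.762 Mbps × 41880 s = 115672.6 Mb
music video: 20.512 Mbps × 360 s = 7384.3 Mb
podcast episode with video: 5.942 Mbps × 1560 s = 9269.5 Mb
Total: 253107.7 Mb = 31638.5 MB.
= 29.47 GiB.

29.5 GiB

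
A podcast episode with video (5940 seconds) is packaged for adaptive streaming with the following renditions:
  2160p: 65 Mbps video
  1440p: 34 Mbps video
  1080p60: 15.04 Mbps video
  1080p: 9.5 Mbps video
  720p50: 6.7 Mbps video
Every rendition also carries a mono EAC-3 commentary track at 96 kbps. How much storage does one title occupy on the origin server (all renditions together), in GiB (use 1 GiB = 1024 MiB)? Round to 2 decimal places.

Audio: 96 kbps = 0.096 Mbps.
Sum of rendition bitrates: (65+0.096) + (34+0.096) + (15.04+0.096) + (9.5+0.096) + (6.7+0.096) = 130.720 Mbps.
× 5940 s = 776,477 Mb = 97,060 MB = 90.39 GiB.

90.39 GiB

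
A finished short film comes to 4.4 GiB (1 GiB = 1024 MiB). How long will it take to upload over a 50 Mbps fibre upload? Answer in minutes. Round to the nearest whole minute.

File: 4.4 GiB = 37795.7 Mb.
At 50 Mbps: 37795.7 / 50 = 755.9 s ≈ 12.6 minutes.

13 minutes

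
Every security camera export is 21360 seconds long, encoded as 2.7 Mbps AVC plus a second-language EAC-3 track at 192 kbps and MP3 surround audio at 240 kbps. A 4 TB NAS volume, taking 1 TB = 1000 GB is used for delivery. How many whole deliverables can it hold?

478

Audio total: 192 + 240 = 432 kbps = 0.432 Mbps.
Total bitrate: 3.132 Mbps.
Per item: 3.132 Mbps × 21360 s = 66,900 Mb = 8,362 MB.
Capacity: 4 TB = 32,000,000 Mb; 478.33 items → 478 complete.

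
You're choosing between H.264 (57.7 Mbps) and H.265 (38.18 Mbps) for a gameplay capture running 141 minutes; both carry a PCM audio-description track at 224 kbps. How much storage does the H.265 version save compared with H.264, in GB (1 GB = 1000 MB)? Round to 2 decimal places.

141 min = 8460 s
Audio: 224 kbps = 0.224 Mbps.
H.264: 57.924 Mbps × 8460 s = 490037.0 Mb = 61.255 GB.
H.265: 38.404 Mbps × 8460 s = 324897.8 Mb = 40.612 GB.
Saving: 61.255 − 40.612 = 20.642 GB.

20.64 GB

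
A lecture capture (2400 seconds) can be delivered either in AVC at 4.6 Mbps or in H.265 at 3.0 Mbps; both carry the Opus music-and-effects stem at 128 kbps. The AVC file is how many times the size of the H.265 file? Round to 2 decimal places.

Audio: 128 kbps = 0.128 Mbps.
AVC: 4.728 Mbps × 2400 s = 11347.2 Mb = 1.418 GB.
H.265: 3.128 Mbps × 2400 s = 7507.2 Mb = 0.938 GB.
Ratio: 1.418 / 0.938 = 1.512.

1.51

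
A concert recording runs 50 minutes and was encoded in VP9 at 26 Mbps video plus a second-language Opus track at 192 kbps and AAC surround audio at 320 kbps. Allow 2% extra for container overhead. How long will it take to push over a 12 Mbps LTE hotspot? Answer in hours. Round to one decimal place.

50 min = 3000 s
Audio total: 192 + 320 = 512 kbps = 0.512 Mbps.
Total bitrate: 26.512 Mbps.
File: 26.512 Mbps × 3000 s = 79536.0 Mb.
With 2% container overhead: ×1.02. → 81126.7 Mb.
At 12 Mbps: 81126.7 / 12 = 6760.6 s ≈ 1.88 hours.

1.9 hours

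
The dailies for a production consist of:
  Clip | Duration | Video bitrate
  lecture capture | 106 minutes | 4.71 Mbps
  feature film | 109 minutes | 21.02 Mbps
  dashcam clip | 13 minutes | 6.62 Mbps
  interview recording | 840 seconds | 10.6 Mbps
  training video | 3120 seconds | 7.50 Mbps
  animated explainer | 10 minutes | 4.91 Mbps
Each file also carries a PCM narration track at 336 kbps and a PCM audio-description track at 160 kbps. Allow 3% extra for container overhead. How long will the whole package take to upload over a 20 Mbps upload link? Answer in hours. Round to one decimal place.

Audio total: 336 + 160 = 496 kbps = 0.496 Mbps.
lecture capture: 5.206 Mbps × 6360 s × 1.03 = 34103.5 Mb
feature film: 21.516 Mbps × 6540 s × 1.03 = 144936.1 Mb
dashcam clip: 7.116 Mbps × 780 s × 1.03 = 5717.0 Mb
interview recording: 11.096 Mbps × 840 s × 1.03 = 9600.3 Mb
training video: 7.996 Mbps × 3120 s × 1.03 = 25695.9 Mb
animated explainer: 5.406 Mbps × 600 s × 1.03 = 3340.9 Mb
Total: 223393.7 Mb = 27924.2 MB.
At 20 Mbps: 223393.7 / 20 = 11170 s ≈ 3.1 hours.

3.1 hours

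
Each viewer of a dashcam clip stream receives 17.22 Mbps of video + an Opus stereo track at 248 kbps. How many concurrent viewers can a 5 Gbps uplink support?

Audio: 248 kbps = 0.248 Mbps.
Per-viewer media rate: 17.468 Mbps.
5 Gbps = 5,000 Mbps; 5,000 / 17.468 = 286.24 → 286 viewers.

286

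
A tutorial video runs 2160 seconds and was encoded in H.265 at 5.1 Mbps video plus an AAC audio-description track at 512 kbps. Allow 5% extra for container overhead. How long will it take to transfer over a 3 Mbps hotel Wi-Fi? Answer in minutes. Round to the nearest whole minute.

71 minutes

Audio: 512 kbps = 0.512 Mbps.
Total bitrate: 5.612 Mbps.
File: 5.612 Mbps × 2160 s = 12121.9 Mb.
With 5% container overhead: ×1.05. → 12728.0 Mb.
At 3 Mbps: 12728.0 / 3 = 4242.7 s ≈ 70.7 minutes.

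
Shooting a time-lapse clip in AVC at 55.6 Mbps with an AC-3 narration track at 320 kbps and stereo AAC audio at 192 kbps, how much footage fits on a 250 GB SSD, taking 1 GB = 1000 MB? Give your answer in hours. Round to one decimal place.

9.9 hours

Audio total: 320 + 192 = 512 kbps = 0.512 Mbps.
Total bitrate: 55.6 + 0.512 = 56.112 Mbps.
Capacity: 250 GB = 2,000,000 Mb.
Recording time: 2,000,000 / 56.112 = 35,643 s ≈ 9.90 hours.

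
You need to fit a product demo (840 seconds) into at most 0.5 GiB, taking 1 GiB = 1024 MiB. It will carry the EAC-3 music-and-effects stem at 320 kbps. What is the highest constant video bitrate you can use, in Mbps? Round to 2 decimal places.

4.79 Mbps

Budget: 0.5 GiB = 4295.0 Mb.
Total bitrate budget: 4295.0 Mb / 840 s = 5.113 Mbps.
Audio: 320 kbps = 0.320 Mbps.
Video: 5.113 − 0.320 = 4.793 Mbps.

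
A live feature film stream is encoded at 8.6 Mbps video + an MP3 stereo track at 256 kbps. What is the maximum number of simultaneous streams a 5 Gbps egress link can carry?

564

Audio: 256 kbps = 0.256 Mbps.
Per-viewer media rate: 8.856 Mbps.
5 Gbps = 5,000 Mbps; 5,000 / 8.856 = 564.59 → 564 viewers.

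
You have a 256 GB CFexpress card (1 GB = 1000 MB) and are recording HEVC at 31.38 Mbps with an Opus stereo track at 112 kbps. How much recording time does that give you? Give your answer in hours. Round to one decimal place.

18.1 hours

Audio: 112 kbps = 0.112 Mbps.
Total bitrate: 31.38 + 0.112 = 31.492 Mbps.
Capacity: 256 GB = 2,048,000 Mb.
Recording time: 2,048,000 / 31.492 = 65,032 s ≈ 18.1 hours.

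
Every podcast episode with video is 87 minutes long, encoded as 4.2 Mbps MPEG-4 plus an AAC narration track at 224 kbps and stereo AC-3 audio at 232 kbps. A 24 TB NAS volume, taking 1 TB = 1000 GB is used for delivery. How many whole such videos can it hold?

7899

87 min = 5220 s
Audio total: 224 + 232 = 456 kbps = 0.456 Mbps.
Total bitrate: 4.656 Mbps.
Per item: 4.656 Mbps × 5220 s = 24,304 Mb = 3,038 MB.
Capacity: 24 TB = 192,000,000 Mb; 7899.83 items → 7899 complete.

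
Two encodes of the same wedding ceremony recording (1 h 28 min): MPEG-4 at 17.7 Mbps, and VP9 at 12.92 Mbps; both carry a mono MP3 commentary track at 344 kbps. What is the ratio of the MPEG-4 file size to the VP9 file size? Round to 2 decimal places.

1 h 28 min = 88 min = 5280 s
Audio: 344 kbps = 0.344 Mbps.
MPEG-4: 18.044 Mbps × 5280 s = 95272.3 Mb = 11.909 GB.
VP9: 13.264 Mbps × 5280 s = 70033.9 Mb = 8.754 GB.
Ratio: 11.909 / 8.754 = 1.360.

1.36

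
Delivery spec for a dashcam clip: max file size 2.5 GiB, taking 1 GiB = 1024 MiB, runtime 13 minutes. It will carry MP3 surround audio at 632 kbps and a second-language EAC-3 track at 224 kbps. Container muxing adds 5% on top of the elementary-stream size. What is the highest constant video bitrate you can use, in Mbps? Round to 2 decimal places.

25.36 Mbps

Budget: 2.5 GiB = 21474.8 Mb.
Stream payload after overhead: 21474.8 / 1.05 = 20452.2 Mb.
13 min = 780 s
Total bitrate budget: 20452.2 Mb / 780 s = 26.221 Mbps.
Audio total: 632 + 224 = 856 kbps = 0.856 Mbps.
Video: 26.221 − 0.856 = 25.365 Mbps.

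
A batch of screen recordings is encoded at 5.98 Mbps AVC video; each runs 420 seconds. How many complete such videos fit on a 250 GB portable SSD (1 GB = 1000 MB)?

796

Per item: 5.980 Mbps × 420 s = 2,512 Mb = 313.9 MB.
Capacity: 250 GB = 2,000,000 Mb; 796.31 items → 796 complete.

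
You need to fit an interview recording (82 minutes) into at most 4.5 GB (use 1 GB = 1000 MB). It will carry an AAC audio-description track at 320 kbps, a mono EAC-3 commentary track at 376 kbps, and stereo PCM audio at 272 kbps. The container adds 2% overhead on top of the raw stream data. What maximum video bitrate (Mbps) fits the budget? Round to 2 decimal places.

Budget: 4.5 GB = 36000.0 Mb.
Stream payload after overhead: 36000.0 / 1.02 = 35294.1 Mb.
82 min = 4920 s
Total bitrate budget: 35294.1 Mb / 4920 s = 7.174 Mbps.
Audio total: 320 + 376 + 272 = 968 kbps = 0.968 Mbps.
Video: 7.174 − 0.968 = 6.206 Mbps.

6.21 Mbps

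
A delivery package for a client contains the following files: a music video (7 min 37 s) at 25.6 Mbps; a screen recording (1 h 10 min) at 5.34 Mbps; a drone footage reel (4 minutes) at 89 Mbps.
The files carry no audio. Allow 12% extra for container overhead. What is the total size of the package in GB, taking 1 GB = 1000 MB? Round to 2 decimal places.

music video: 25.600 Mbps × 457 s × 1.12 = 13103.1 Mb
screen recording: 5.340 Mbps × 4200 s × 1.12 = 25119.4 Mb
drone footage reel: 89.000 Mbps × 240 s × 1.12 = 23923.2 Mb
Total: 62145.7 Mb = 7768.2 MB.
= 7.768 GB.

7.77 GB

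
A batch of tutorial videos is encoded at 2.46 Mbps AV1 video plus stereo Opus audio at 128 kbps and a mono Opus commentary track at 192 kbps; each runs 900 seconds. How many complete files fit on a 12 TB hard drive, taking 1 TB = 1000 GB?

38369

Audio total: 128 + 192 = 320 kbps = 0.320 Mbps.
Total bitrate: 2.780 Mbps.
Per item: 2.780 Mbps × 900 s = 2,502 Mb = 312.8 MB.
Capacity: 12 TB = 96,000,000 Mb; 38369.30 items → 38369 complete.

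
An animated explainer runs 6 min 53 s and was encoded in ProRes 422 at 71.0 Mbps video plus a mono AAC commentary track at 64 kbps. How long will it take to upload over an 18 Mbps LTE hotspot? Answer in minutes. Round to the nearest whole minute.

6 min 53 s = 413 s
Audio: 64 kbps = 0.064 Mbps.
Total bitrate: 71.064 Mbps.
File: 71.064 Mbps × 413 s = 29349.4 Mb.
At 18 Mbps: 29349.4 / 18 = 1630.5 s ≈ 27.2 minutes.

27 minutes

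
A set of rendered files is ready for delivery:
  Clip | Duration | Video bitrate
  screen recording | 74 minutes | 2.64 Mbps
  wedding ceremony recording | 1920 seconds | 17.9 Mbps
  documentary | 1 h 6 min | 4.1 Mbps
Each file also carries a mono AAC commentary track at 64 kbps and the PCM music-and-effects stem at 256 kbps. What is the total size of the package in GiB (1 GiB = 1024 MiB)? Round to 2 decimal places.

7.64 GiB

Audio total: 64 + 256 = 320 kbps = 0.320 Mbps.
screen recording: 2.960 Mbps × 4440 s = 13142.4 Mb
wedding ceremony recording: 18.220 Mbps × 1920 s = 34982.4 Mb
documentary: 4.420 Mbps × 3960 s = 17503.2 Mb
Total: 65628.0 Mb = 8203.5 MB.
= 7.640 GiB.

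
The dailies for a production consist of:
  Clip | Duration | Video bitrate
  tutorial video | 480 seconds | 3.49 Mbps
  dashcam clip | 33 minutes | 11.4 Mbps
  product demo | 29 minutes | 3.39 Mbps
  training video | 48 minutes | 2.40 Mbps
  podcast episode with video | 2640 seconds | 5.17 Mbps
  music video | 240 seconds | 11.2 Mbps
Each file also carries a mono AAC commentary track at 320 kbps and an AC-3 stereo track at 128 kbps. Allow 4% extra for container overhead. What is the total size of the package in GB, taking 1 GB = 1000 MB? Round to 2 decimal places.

7.52 GB

Audio total: 320 + 128 = 448 kbps = 0.448 Mbps.
tutorial video: 3.938 Mbps × 480 s × 1.04 = 1965.8 Mb
dashcam clip: 11.848 Mbps × 1980 s × 1.04 = 24397.4 Mb
product demo: 3.838 Mbps × 1740 s × 1.04 = 6945.2 Mb
training video: 2.848 Mbps × 2880 s × 1.04 = 8530.3 Mb
podcast episode with video: 5.618 Mbps × 2640 s × 1.04 = 15424.8 Mb
music video: 11.648 Mbps × 240 s × 1.04 = 2907.3 Mb
Total: 60170.9 Mb = 7521.4 MB.
= 7.521 GB.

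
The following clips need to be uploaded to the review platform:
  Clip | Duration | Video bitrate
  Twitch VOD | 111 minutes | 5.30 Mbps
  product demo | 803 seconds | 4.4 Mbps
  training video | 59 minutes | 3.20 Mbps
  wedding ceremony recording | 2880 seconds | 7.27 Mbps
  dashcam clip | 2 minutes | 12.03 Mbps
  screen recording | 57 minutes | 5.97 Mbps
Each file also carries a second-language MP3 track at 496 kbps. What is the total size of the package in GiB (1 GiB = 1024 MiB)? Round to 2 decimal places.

Audio: 496 kbps = 0.496 Mbps.
Twitch VOD: 5.796 Mbps × 6660 s = 38601.4 Mb
product demo: 4.896 Mbps × 803 s = 3931.5 Mb
training video: 3.696 Mbps × 3540 s = 13083.8 Mb
wedding ceremony recording: 7.766 Mbps × 2880 s = 22366.1 Mb
dashcam clip: 12.526 Mbps × 120 s = 1503.1 Mb
screen recording: 6.466 Mbps × 3420 s = 22113.7 Mb
Total: 101599.6 Mb = 12700.0 MB.
= 11.83 GiB.

11.83 GiB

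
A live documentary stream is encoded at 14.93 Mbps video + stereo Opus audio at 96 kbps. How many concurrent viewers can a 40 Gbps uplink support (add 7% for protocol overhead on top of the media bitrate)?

2487

Audio: 96 kbps = 0.096 Mbps.
Per-viewer media rate: 15.026 Mbps.
On the wire with 7% overhead: 16.078 Mbps.
40 Gbps = 40,000 Mbps; 40,000 / 16.078 = 2487.90 → 2487 viewers.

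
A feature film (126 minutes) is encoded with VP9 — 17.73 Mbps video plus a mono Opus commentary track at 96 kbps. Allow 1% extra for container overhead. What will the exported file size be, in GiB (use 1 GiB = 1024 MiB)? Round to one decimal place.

15.8 GiB

126 min = 7560 s
Audio: 96 kbps = 0.096 Mbps.
Total bitrate: 17.73 + 0.096 = 17.826 Mbps.
Stream data: 17.826 Mbps × 7560 s = 134764.6 Mb.
With 1% container overhead: ×1.01.
136,112 Mb = 17,014,025,700 bytes ÷ 1,073,741,824 = 15.85 GiB.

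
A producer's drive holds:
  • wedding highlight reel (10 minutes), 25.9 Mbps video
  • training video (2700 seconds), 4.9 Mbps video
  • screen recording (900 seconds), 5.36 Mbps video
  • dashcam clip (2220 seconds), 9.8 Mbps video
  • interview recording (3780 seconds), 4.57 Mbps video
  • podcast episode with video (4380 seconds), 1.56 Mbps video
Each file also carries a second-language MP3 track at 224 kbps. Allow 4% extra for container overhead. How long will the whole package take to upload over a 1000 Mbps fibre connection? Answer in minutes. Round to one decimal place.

Audio: 224 kbps = 0.224 Mbps.
wedding highlight reel: 26.124 Mbps × 600 s × 1.04 = 16301.4 Mb
training video: 5.124 Mbps × 2700 s × 1.04 = 14388.2 Mb
screen recording: 5.584 Mbps × 900 s × 1.04 = 5226.6 Mb
dashcam clip: 10.024 Mbps × 2220 s × 1.04 = 23143.4 Mb
interview recording: 4.794 Mbps × 3780 s × 1.04 = 18846.2 Mb
podcast episode with video: 1.784 Mbps × 4380 s × 1.04 = 8126.5 Mb
Total: 86032.3 Mb = 10754.0 MB.
At 1000 Mbps: 86032.3 / 1000 = 86 s ≈ 1.43 minutes.

1.4 minutes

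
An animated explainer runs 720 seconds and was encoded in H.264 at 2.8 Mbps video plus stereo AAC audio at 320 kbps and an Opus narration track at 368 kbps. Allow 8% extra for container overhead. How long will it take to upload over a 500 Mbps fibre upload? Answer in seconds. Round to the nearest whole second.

Audio total: 320 + 368 = 688 kbps = 0.688 Mbps.
Total bitrate: 3.488 Mbps.
File: 3.488 Mbps × 720 s = 2511.4 Mb.
With 8% container overhead: ×1.08. → 2712.3 Mb.
At 500 Mbps: 2712.3 / 500 = 5.4 s ≈ 5.42 seconds.

5 seconds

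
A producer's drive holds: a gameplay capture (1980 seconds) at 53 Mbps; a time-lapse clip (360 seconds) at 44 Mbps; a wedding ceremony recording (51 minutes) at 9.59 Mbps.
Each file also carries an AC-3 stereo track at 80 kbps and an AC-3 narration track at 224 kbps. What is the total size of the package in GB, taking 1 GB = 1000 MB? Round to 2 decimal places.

Audio total: 80 + 224 = 304 kbps = 0.304 Mbps.
gameplay capture: 53.304 Mbps × 1980 s = 105541.9 Mb
time-lapse clip: 44.304 Mbps × 360 s = 15949.4 Mb
wedding ceremony recording: 9.894 Mbps × 3060 s = 30275.6 Mb
Total: 151767.0 Mb = 18970.9 MB.
= 18.97 GB.

18.97 GB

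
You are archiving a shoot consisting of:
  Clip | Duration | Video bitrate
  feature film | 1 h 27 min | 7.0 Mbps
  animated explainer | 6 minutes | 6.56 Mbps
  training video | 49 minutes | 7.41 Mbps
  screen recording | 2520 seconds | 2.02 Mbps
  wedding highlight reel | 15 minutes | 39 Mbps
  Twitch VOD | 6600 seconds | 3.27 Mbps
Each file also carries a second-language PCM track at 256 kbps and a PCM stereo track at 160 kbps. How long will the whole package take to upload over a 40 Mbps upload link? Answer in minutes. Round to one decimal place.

54.2 minutes

Audio total: 256 + 160 = 416 kbps = 0.416 Mbps.
feature film: 7.416 Mbps × 5220 s = 38711.5 Mb
animated explainer: 6.976 Mbps × 360 s = 2511.4 Mb
training video: 7.826 Mbps × 2940 s = 23008.4 Mb
screen recording: 2.436 Mbps × 2520 s = 6138.7 Mb
wedding highlight reel: 39.416 Mbps × 900 s = 35474.4 Mb
Twitch VOD: 3.686 Mbps × 6600 s = 24327.6 Mb
Total: 130172.0 Mb = 16271.5 MB.
At 40 Mbps: 130172.0 / 40 = 3254 s ≈ 54.2 minutes.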